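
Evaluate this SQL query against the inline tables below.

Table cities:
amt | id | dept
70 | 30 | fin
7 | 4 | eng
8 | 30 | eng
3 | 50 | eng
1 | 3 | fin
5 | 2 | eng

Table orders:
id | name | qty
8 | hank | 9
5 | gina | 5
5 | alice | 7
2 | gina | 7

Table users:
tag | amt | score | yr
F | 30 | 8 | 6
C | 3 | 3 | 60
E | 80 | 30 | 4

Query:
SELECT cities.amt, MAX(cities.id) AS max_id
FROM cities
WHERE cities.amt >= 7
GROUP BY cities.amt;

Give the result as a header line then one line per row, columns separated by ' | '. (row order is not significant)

== RESULT ==
cities.amt | max_id
70 | 30
7 | 4
8 | 30

Derivation:
After WHERE (3 rows):
cities.amt | cities.id | cities.dept
70 | 30 | fin
7 | 4 | eng
8 | 30 | eng
After GROUP BY (3 rows):
cities.amt | max_id
70 | 30
7 | 4
8 | 30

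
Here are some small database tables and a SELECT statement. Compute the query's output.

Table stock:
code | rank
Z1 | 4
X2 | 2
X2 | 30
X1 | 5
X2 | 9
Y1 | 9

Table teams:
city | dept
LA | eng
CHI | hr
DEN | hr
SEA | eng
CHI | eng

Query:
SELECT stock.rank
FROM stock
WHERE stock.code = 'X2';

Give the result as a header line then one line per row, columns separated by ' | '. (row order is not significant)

== RESULT ==
stock.rank
2
30
9

Derivation:
After WHERE (3 rows):
stock.code | stock.rank
X2 | 2
X2 | 30
X2 | 9
After SELECT (3 rows):
stock.rank
2
30
9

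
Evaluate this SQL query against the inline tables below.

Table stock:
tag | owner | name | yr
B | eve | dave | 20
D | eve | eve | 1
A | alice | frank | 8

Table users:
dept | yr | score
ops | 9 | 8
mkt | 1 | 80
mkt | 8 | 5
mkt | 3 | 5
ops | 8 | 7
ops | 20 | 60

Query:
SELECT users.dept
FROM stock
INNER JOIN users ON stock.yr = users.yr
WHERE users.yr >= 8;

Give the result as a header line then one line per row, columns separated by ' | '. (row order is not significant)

After JOIN users (4 rows):
stock.tag | stock.owner | stock.name | stock.yr | users.dept | users.yr | users.score
B | eve | dave | 20 | ops | 20 | 60
D | eve | eve | 1 | mkt | 1 | 80
A | alice | frank | 8 | mkt | 8 | 5
A | alice | frank | 8 | ops | 8 | 7
After WHERE (3 rows):
stock.tag | stock.owner | stock.name | stock.yr | users.dept | users.yr | users.score
B | eve | dave | 20 | ops | 20 | 60
A | alice | frank | 8 | mkt | 8 | 5
A | alice | frank | 8 | ops | 8 | 7
After SELECT (3 rows):
users.dept
ops
mkt
ops

== RESULT ==
users.dept
ops
mkt
ops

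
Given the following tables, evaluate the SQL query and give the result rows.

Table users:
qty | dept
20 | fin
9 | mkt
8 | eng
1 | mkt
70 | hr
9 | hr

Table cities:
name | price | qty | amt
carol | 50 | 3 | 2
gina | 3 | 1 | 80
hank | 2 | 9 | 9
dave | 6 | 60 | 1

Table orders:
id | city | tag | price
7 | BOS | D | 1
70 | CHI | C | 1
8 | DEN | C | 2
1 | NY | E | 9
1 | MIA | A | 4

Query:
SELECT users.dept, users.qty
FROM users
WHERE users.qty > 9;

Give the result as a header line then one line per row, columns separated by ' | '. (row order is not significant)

== RESULT ==
users.dept | users.qty
fin | 20
hr | 70

Derivation:
After WHERE (2 rows):
users.qty | users.dept
20 | fin
70 | hr
After SELECT (2 rows):
users.dept | users.qty
fin | 20
hr | 70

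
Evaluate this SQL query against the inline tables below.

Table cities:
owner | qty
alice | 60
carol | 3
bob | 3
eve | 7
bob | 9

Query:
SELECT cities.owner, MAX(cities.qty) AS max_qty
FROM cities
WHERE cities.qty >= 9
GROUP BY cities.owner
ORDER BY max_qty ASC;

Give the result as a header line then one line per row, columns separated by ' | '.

== RESULT ==
cities.owner | max_qty
bob | 9
alice | 60

Derivation:
After WHERE (2 rows):
cities.owner | cities.qty
alice | 60
bob | 9
After GROUP BY (2 rows):
cities.owner | max_qty
alice | 60
bob | 9
After ORDER BY (2 rows):
cities.owner | max_qty
bob | 9
alice | 60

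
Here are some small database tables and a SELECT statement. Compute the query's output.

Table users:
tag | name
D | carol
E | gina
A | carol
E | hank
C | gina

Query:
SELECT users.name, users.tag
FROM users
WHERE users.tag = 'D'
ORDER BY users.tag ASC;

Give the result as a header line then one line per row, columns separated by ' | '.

After WHERE (1 rows):
users.tag | users.name
D | carol
After SELECT (1 rows):
users.name | users.tag
carol | D
After ORDER BY (1 rows):
users.name | users.tag
carol | D

== RESULT ==
users.name | users.tag
carol | D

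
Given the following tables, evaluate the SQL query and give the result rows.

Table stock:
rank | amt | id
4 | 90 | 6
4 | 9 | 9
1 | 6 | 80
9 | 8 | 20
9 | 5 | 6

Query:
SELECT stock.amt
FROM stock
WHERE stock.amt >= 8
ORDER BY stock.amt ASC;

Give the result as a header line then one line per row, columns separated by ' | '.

After WHERE (3 rows):
stock.rank | stock.amt | stock.id
4 | 90 | 6
4 | 9 | 9
9 | 8 | 20
After SELECT (3 rows):
stock.amt
90
9
8
After ORDER BY (3 rows):
stock.amt
8
9
90

== RESULT ==
stock.amt
8
9
90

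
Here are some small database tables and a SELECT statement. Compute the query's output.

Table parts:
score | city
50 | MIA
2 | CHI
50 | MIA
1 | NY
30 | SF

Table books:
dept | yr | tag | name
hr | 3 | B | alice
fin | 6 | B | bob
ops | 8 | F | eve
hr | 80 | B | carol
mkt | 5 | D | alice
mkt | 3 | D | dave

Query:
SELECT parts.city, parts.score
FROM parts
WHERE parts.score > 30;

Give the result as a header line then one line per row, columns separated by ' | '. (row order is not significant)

== RESULT ==
parts.city | parts.score
MIA | 50
MIA | 50

Derivation:
After WHERE (2 rows):
parts.score | parts.city
50 | MIA
50 | MIA
After SELECT (2 rows):
parts.city | parts.score
MIA | 50
MIA | 50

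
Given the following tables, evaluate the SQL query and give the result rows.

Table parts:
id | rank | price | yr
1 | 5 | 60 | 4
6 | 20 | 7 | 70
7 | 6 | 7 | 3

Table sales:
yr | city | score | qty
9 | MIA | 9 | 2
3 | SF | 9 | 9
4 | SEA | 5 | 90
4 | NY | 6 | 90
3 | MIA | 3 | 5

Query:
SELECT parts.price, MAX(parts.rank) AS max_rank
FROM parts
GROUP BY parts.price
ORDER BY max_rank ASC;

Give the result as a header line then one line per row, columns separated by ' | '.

After GROUP BY (2 rows):
parts.price | max_rank
60 | 5
7 | 20
After ORDER BY (2 rows):
parts.price | max_rank
60 | 5
7 | 20

== RESULT ==
parts.price | max_rank
60 | 5
7 | 20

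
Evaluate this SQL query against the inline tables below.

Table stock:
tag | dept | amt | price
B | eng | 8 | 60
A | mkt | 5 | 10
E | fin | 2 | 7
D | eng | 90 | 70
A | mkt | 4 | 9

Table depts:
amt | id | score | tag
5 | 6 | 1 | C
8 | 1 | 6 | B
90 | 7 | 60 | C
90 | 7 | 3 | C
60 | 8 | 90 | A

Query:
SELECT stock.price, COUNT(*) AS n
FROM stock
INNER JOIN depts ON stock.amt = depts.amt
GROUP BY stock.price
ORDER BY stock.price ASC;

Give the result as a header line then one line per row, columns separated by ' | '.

After JOIN depts (4 rows):
stock.tag | stock.dept | stock.amt | stock.price | depts.amt | depts.id | depts.score | depts.tag
B | eng | 8 | 60 | 8 | 1 | 6 | B
A | mkt | 5 | 10 | 5 | 6 | 1 | C
D | eng | 90 | 70 | 90 | 7 | 60 | C
D | eng | 90 | 70 | 90 | 7 | 3 | C
After GROUP BY (3 rows):
stock.price | n
60 | 1
10 | 1
70 | 2
After ORDER BY (3 rows):
stock.price | n
10 | 1
60 | 1
70 | 2

== RESULT ==
stock.price | n
10 | 1
60 | 1
70 | 2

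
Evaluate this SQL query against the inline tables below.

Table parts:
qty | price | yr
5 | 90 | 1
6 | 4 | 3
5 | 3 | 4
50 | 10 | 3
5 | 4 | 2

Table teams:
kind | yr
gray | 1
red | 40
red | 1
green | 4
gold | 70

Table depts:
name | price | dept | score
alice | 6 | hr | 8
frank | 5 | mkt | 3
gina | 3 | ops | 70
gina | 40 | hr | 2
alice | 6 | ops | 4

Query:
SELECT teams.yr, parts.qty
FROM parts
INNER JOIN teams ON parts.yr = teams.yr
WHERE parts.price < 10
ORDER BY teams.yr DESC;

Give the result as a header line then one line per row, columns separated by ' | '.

After JOIN teams (3 rows):
parts.qty | parts.price | parts.yr | teams.kind | teams.yr
5 | 90 | 1 | gray | 1
5 | 90 | 1 | red | 1
5 | 3 | 4 | green | 4
After WHERE (1 rows):
parts.qty | parts.price | parts.yr | teams.kind | teams.yr
5 | 3 | 4 | green | 4
After SELECT (1 rows):
teams.yr | parts.qty
4 | 5
After ORDER BY (1 rows):
teams.yr | parts.qty
4 | 5

== RESULT ==
teams.yr | parts.qty
4 | 5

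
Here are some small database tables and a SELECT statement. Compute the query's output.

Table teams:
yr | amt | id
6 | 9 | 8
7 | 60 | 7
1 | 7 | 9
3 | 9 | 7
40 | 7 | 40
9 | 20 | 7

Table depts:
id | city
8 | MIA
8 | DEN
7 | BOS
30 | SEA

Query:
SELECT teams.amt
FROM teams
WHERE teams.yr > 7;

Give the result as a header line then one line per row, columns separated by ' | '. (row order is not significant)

== RESULT ==
teams.amt
7
20

Derivation:
After WHERE (2 rows):
teams.yr | teams.amt | teams.id
40 | 7 | 40
9 | 20 | 7
After SELECT (2 rows):
teams.amt
7
20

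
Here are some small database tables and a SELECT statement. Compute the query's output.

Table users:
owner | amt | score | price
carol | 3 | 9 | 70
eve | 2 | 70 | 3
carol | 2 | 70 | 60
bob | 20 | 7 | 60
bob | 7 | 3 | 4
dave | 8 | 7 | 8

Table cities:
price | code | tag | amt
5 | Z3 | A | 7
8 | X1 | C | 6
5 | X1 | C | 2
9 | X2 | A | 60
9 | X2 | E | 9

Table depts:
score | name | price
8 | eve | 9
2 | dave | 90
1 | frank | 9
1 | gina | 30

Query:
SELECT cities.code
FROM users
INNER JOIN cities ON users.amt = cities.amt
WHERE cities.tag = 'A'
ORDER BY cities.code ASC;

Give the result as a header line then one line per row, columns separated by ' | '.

After JOIN cities (3 rows):
users.owner | users.amt | users.score | users.price | cities.price | cities.code | cities.tag | cities.amt
eve | 2 | 70 | 3 | 5 | X1 | C | 2
carol | 2 | 70 | 60 | 5 | X1 | C | 2
bob | 7 | 3 | 4 | 5 | Z3 | A | 7
After WHERE (1 rows):
users.owner | users.amt | users.score | users.price | cities.price | cities.code | cities.tag | cities.amt
bob | 7 | 3 | 4 | 5 | Z3 | A | 7
After SELECT (1 rows):
cities.code
Z3
After ORDER BY (1 rows):
cities.code
Z3

== RESULT ==
cities.code
Z3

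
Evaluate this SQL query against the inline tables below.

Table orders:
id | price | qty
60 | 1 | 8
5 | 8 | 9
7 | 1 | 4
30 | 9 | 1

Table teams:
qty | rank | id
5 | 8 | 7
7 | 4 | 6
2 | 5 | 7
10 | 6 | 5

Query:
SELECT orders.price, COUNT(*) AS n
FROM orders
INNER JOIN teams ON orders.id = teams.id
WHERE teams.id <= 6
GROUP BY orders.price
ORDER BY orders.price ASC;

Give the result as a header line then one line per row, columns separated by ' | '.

After JOIN teams (3 rows):
orders.id | orders.price | orders.qty | teams.qty | teams.rank | teams.id
5 | 8 | 9 | 10 | 6 | 5
7 | 1 | 4 | 5 | 8 | 7
7 | 1 | 4 | 2 | 5 | 7
After WHERE (1 rows):
orders.id | orders.price | orders.qty | teams.qty | teams.rank | teams.id
5 | 8 | 9 | 10 | 6 | 5
After GROUP BY (1 rows):
orders.price | n
8 | 1
After ORDER BY (1 rows):
orders.price | n
8 | 1

== RESULT ==
orders.price | n
8 | 1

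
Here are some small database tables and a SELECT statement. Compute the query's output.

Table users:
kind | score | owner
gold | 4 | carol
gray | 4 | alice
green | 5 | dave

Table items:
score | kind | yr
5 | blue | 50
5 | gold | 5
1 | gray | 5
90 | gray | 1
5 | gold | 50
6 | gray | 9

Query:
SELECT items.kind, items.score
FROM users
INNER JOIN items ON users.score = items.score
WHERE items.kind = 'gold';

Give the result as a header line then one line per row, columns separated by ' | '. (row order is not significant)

== RESULT ==
items.kind | items.score
gold | 5
gold | 5

Derivation:
After JOIN items (3 rows):
users.kind | users.score | users.owner | items.score | items.kind | items.yr
green | 5 | dave | 5 | blue | 50
green | 5 | dave | 5 | gold | 5
green | 5 | dave | 5 | gold | 50
After WHERE (2 rows):
users.kind | users.score | users.owner | items.score | items.kind | items.yr
green | 5 | dave | 5 | gold | 5
green | 5 | dave | 5 | gold | 50
After SELECT (2 rows):
items.kind | items.score
gold | 5
gold | 5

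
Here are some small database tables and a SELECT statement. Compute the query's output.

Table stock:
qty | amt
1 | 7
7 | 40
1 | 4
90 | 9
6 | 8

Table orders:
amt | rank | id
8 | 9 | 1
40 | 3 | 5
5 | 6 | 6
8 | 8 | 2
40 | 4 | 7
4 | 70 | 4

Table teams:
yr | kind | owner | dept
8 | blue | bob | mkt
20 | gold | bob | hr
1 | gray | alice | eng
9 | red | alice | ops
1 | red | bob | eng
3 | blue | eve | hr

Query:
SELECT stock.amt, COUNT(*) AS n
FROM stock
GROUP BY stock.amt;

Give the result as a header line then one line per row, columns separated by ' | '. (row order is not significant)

== RESULT ==
stock.amt | n
7 | 1
40 | 1
4 | 1
9 | 1
8 | 1

Derivation:
After GROUP BY (5 rows):
stock.amt | n
7 | 1
40 | 1
4 | 1
9 | 1
8 | 1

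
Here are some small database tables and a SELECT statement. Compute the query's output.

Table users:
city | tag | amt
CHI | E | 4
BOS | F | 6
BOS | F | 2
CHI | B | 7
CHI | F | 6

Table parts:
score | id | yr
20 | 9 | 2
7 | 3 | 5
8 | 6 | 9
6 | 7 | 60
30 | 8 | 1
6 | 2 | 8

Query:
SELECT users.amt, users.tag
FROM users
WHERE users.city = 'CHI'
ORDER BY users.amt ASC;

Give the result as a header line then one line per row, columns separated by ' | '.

After WHERE (3 rows):
users.city | users.tag | users.amt
CHI | E | 4
CHI | B | 7
CHI | F | 6
After SELECT (3 rows):
users.amt | users.tag
4 | E
7 | B
6 | F
After ORDER BY (3 rows):
users.amt | users.tag
4 | E
6 | F
7 | B

== RESULT ==
users.amt | users.tag
4 | E
6 | F
7 | B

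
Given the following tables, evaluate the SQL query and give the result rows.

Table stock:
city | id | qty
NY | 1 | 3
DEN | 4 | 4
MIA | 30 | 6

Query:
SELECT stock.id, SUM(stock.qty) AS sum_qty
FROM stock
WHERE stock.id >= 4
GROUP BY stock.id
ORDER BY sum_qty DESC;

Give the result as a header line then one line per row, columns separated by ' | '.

== RESULT ==
stock.id | sum_qty
30 | 6
4 | 4

Derivation:
After WHERE (2 rows):
stock.city | stock.id | stock.qty
DEN | 4 | 4
MIA | 30 | 6
After GROUP BY (2 rows):
stock.id | sum_qty
4 | 4
30 | 6
After ORDER BY (2 rows):
stock.id | sum_qty
30 | 6
4 | 4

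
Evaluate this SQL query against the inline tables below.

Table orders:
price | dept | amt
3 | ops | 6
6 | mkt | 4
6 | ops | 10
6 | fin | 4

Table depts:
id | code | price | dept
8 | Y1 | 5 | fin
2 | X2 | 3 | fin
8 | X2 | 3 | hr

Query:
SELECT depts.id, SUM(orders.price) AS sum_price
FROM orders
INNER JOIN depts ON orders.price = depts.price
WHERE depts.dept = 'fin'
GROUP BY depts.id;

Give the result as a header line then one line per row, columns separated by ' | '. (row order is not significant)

After JOIN depts (2 rows):
orders.price | orders.dept | orders.amt | depts.id | depts.code | depts.price | depts.dept
3 | ops | 6 | 2 | X2 | 3 | fin
3 | ops | 6 | 8 | X2 | 3 | hr
After WHERE (1 rows):
orders.price | orders.dept | orders.amt | depts.id | depts.code | depts.price | depts.dept
3 | ops | 6 | 2 | X2 | 3 | fin
After GROUP BY (1 rows):
depts.id | sum_price
2 | 3

== RESULT ==
depts.id | sum_price
2 | 3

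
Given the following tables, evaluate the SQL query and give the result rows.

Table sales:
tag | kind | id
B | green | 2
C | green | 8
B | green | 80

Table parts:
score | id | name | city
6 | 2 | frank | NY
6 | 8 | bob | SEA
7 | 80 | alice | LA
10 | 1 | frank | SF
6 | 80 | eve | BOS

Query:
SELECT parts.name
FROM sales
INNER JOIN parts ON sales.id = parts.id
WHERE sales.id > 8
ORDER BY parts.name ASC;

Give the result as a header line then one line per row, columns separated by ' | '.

== RESULT ==
parts.name
alice
eve

Derivation:
After JOIN parts (4 rows):
sales.tag | sales.kind | sales.id | parts.score | parts.id | parts.name | parts.city
B | green | 2 | 6 | 2 | frank | NY
C | green | 8 | 6 | 8 | bob | SEA
B | green | 80 | 7 | 80 | alice | LA
B | green | 80 | 6 | 80 | eve | BOS
After WHERE (2 rows):
sales.tag | sales.kind | sales.id | parts.score | parts.id | parts.name | parts.city
B | green | 80 | 7 | 80 | alice | LA
B | green | 80 | 6 | 80 | eve | BOS
After SELECT (2 rows):
parts.name
alice
eve
After ORDER BY (2 rows):
parts.name
alice
eve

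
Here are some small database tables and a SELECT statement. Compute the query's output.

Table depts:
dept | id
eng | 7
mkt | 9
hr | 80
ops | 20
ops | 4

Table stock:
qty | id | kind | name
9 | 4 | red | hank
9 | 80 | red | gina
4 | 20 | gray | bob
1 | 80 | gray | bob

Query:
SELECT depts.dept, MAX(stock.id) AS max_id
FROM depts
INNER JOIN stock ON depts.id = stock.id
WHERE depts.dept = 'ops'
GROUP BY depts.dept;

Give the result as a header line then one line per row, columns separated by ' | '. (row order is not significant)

== RESULT ==
depts.dept | max_id
ops | 20

Derivation:
After JOIN stock (4 rows):
depts.dept | depts.id | stock.qty | stock.id | stock.kind | stock.name
hr | 80 | 9 | 80 | red | gina
hr | 80 | 1 | 80 | gray | bob
ops | 20 | 4 | 20 | gray | bob
ops | 4 | 9 | 4 | red | hank
After WHERE (2 rows):
depts.dept | depts.id | stock.qty | stock.id | stock.kind | stock.name
ops | 20 | 4 | 20 | gray | bob
ops | 4 | 9 | 4 | red | hank
After GROUP BY (1 rows):
depts.dept | max_id
ops | 20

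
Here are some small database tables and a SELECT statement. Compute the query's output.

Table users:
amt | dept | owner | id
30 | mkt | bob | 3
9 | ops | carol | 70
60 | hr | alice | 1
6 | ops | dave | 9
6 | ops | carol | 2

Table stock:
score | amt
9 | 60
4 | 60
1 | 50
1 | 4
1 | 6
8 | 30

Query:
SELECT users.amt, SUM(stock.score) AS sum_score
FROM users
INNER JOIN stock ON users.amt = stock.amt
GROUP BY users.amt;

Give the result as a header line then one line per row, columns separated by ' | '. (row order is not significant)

== RESULT ==
users.amt | sum_score
30 | 8
60 | 13
6 | 2

Derivation:
After JOIN stock (5 rows):
users.amt | users.dept | users.owner | users.id | stock.score | stock.amt
30 | mkt | bob | 3 | 8 | 30
60 | hr | alice | 1 | 9 | 60
60 | hr | alice | 1 | 4 | 60
6 | ops | dave | 9 | 1 | 6
6 | ops | carol | 2 | 1 | 6
After GROUP BY (3 rows):
users.amt | sum_score
30 | 8
60 | 13
6 | 2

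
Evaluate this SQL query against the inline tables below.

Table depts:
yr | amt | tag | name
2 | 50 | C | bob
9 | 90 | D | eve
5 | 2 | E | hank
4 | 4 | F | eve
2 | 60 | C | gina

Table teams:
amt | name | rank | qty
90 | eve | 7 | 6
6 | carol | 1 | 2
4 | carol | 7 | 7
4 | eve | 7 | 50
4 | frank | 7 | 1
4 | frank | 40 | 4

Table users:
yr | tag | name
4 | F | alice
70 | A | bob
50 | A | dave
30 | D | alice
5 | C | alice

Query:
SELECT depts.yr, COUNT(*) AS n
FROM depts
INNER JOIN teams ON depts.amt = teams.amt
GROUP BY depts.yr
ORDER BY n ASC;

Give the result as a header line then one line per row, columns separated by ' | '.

== RESULT ==
depts.yr | n
9 | 1
4 | 4

Derivation:
After JOIN teams (5 rows):
depts.yr | depts.amt | depts.tag | depts.name | teams.amt | teams.name | teams.rank | teams.qty
9 | 90 | D | eve | 90 | eve | 7 | 6
4 | 4 | F | eve | 4 | carol | 7 | 7
4 | 4 | F | eve | 4 | eve | 7 | 50
4 | 4 | F | eve | 4 | frank | 7 | 1
4 | 4 | F | eve | 4 | frank | 40 | 4
After GROUP BY (2 rows):
depts.yr | n
9 | 1
4 | 4
After ORDER BY (2 rows):
depts.yr | n
9 | 1
4 | 4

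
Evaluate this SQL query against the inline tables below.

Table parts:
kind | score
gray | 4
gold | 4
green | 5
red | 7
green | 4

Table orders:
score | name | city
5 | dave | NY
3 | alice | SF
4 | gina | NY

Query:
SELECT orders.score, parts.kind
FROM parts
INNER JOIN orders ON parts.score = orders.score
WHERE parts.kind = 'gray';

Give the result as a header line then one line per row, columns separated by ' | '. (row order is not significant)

== RESULT ==
orders.score | parts.kind
4 | gray

Derivation:
After JOIN orders (4 rows):
parts.kind | parts.score | orders.score | orders.name | orders.city
gray | 4 | 4 | gina | NY
gold | 4 | 4 | gina | NY
green | 5 | 5 | dave | NY
green | 4 | 4 | gina | NY
After WHERE (1 rows):
parts.kind | parts.score | orders.score | orders.name | orders.city
gray | 4 | 4 | gina | NY
After SELECT (1 rows):
orders.score | parts.kind
4 | gray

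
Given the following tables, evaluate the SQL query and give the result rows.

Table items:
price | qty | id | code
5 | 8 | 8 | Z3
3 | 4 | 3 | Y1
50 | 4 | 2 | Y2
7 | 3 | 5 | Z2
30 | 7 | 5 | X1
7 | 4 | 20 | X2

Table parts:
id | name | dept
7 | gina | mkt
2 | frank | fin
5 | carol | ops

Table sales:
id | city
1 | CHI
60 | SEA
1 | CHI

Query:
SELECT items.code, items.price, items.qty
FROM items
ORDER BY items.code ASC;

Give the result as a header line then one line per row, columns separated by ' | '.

After SELECT (6 rows):
items.code | items.price | items.qty
Z3 | 5 | 8
Y1 | 3 | 4
Y2 | 50 | 4
Z2 | 7 | 3
X1 | 30 | 7
X2 | 7 | 4
After ORDER BY (6 rows):
items.code | items.price | items.qty
X1 | 30 | 7
X2 | 7 | 4
Y1 | 3 | 4
Y2 | 50 | 4
Z2 | 7 | 3
Z3 | 5 | 8

== RESULT ==
items.code | items.price | items.qty
X1 | 30 | 7
X2 | 7 | 4
Y1 | 3 | 4
Y2 | 50 | 4
Z2 | 7 | 3
Z3 | 5 | 8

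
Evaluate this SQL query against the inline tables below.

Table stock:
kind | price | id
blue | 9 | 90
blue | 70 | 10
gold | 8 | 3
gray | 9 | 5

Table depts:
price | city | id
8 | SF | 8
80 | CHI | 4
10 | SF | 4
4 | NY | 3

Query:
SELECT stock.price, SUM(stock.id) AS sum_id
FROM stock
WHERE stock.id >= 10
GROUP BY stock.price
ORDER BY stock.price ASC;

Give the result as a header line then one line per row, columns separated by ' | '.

== RESULT ==
stock.price | sum_id
9 | 90
70 | 10

Derivation:
After WHERE (2 rows):
stock.kind | stock.price | stock.id
blue | 9 | 90
blue | 70 | 10
After GROUP BY (2 rows):
stock.price | sum_id
9 | 90
70 | 10
After ORDER BY (2 rows):
stock.price | sum_id
9 | 90
70 | 10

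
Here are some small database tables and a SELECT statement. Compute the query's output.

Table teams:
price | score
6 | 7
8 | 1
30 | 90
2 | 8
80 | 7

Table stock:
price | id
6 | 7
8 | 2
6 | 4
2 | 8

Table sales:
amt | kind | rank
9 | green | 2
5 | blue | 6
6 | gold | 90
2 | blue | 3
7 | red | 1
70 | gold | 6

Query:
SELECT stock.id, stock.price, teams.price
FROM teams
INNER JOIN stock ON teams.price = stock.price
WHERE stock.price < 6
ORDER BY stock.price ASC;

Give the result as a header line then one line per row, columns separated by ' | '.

== RESULT ==
stock.id | stock.price | teams.price
8 | 2 | 2

Derivation:
After JOIN stock (4 rows):
teams.price | teams.score | stock.price | stock.id
6 | 7 | 6 | 7
6 | 7 | 6 | 4
8 | 1 | 8 | 2
2 | 8 | 2 | 8
After WHERE (1 rows):
teams.price | teams.score | stock.price | stock.id
2 | 8 | 2 | 8
After SELECT (1 rows):
stock.id | stock.price | teams.price
8 | 2 | 2
After ORDER BY (1 rows):
stock.id | stock.price | teams.price
8 | 2 | 2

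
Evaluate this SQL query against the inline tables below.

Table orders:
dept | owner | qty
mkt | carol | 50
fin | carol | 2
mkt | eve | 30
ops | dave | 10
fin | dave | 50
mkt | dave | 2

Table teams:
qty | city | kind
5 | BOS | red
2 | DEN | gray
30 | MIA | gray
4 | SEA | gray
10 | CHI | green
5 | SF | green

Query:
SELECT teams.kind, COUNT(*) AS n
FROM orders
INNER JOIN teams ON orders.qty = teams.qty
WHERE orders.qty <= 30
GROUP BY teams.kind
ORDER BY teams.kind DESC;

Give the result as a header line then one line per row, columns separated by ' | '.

After JOIN teams (4 rows):
orders.dept | orders.owner | orders.qty | teams.qty | teams.city | teams.kind
fin | carol | 2 | 2 | DEN | gray
mkt | eve | 30 | 30 | MIA | gray
ops | dave | 10 | 10 | CHI | green
mkt | dave | 2 | 2 | DEN | gray
After WHERE (4 rows):
orders.dept | orders.owner | orders.qty | teams.qty | teams.city | teams.kind
fin | carol | 2 | 2 | DEN | gray
mkt | eve | 30 | 30 | MIA | gray
ops | dave | 10 | 10 | CHI | green
mkt | dave | 2 | 2 | DEN | gray
After GROUP BY (2 rows):
teams.kind | n
gray | 3
green | 1
After ORDER BY (2 rows):
teams.kind | n
green | 1
gray | 3

== RESULT ==
teams.kind | n
green | 1
gray | 3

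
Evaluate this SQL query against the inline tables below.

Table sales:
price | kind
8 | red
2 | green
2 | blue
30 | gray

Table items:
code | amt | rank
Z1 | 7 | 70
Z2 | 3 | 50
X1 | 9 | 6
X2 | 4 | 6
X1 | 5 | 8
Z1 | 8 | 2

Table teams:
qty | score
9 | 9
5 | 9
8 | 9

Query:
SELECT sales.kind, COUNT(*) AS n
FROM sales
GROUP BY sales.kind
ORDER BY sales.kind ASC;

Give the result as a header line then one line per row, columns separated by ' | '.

After GROUP BY (4 rows):
sales.kind | n
red | 1
green | 1
blue | 1
gray | 1
After ORDER BY (4 rows):
sales.kind | n
blue | 1
gray | 1
green | 1
red | 1

== RESULT ==
sales.kind | n
blue | 1
gray | 1
green | 1
red | 1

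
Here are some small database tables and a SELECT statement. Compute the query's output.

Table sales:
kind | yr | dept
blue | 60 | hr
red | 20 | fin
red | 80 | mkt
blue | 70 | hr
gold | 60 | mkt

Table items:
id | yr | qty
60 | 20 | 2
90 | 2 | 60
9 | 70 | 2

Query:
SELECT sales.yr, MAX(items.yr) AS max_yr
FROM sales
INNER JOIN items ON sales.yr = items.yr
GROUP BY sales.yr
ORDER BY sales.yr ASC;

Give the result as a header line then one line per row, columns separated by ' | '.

After JOIN items (2 rows):
sales.kind | sales.yr | sales.dept | items.id | items.yr | items.qty
red | 20 | fin | 60 | 20 | 2
blue | 70 | hr | 9 | 70 | 2
After GROUP BY (2 rows):
sales.yr | max_yr
20 | 20
70 | 70
After ORDER BY (2 rows):
sales.yr | max_yr
20 | 20
70 | 70

== RESULT ==
sales.yr | max_yr
20 | 20
70 | 70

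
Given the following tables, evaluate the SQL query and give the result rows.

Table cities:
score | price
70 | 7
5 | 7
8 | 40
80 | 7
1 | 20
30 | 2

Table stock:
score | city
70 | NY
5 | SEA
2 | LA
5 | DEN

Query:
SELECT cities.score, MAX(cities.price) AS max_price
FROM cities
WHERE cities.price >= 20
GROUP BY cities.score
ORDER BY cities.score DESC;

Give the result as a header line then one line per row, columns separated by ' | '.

After WHERE (2 rows):
cities.score | cities.price
8 | 40
1 | 20
After GROUP BY (2 rows):
cities.score | max_price
8 | 40
1 | 20
After ORDER BY (2 rows):
cities.score | max_price
8 | 40
1 | 20

== RESULT ==
cities.score | max_price
8 | 40
1 | 20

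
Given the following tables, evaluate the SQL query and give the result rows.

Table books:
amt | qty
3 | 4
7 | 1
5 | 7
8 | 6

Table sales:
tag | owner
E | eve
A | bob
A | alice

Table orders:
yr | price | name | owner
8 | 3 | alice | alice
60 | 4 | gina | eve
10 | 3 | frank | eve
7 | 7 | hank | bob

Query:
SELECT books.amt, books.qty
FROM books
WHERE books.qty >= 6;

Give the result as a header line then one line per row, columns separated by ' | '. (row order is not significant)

== RESULT ==
books.amt | books.qty
5 | 7
8 | 6

Derivation:
After WHERE (2 rows):
books.amt | books.qty
5 | 7
8 | 6
After SELECT (2 rows):
books.amt | books.qty
5 | 7
8 | 6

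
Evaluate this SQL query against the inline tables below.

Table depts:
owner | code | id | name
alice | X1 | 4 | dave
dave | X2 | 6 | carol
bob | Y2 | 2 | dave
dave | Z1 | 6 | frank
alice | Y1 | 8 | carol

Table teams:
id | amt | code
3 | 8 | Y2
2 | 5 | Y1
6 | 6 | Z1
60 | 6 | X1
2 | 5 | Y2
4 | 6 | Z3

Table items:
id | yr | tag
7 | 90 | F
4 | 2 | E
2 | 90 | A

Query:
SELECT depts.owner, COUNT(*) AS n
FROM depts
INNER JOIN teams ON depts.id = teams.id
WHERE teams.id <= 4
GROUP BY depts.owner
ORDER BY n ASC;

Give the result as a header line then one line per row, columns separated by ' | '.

== RESULT ==
depts.owner | n
alice | 1
bob | 2

Derivation:
After JOIN teams (5 rows):
depts.owner | depts.code | depts.id | depts.name | teams.id | teams.amt | teams.code
alice | X1 | 4 | dave | 4 | 6 | Z3
dave | X2 | 6 | carol | 6 | 6 | Z1
bob | Y2 | 2 | dave | 2 | 5 | Y1
bob | Y2 | 2 | dave | 2 | 5 | Y2
dave | Z1 | 6 | frank | 6 | 6 | Z1
After WHERE (3 rows):
depts.owner | depts.code | depts.id | depts.name | teams.id | teams.amt | teams.code
alice | X1 | 4 | dave | 4 | 6 | Z3
bob | Y2 | 2 | dave | 2 | 5 | Y1
bob | Y2 | 2 | dave | 2 | 5 | Y2
After GROUP BY (2 rows):
depts.owner | n
alice | 1
bob | 2
After ORDER BY (2 rows):
depts.owner | n
alice | 1
bob | 2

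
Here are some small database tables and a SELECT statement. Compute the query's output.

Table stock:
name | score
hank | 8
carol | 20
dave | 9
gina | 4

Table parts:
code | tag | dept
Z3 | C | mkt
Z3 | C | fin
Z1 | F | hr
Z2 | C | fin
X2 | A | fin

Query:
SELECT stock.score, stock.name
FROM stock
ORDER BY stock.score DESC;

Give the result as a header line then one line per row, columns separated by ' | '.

== RESULT ==
stock.score | stock.name
20 | carol
9 | dave
8 | hank
4 | gina

Derivation:
After SELECT (4 rows):
stock.score | stock.name
8 | hank
20 | carol
9 | dave
4 | gina
After ORDER BY (4 rows):
stock.score | stock.name
20 | carol
9 | dave
8 | hank
4 | gina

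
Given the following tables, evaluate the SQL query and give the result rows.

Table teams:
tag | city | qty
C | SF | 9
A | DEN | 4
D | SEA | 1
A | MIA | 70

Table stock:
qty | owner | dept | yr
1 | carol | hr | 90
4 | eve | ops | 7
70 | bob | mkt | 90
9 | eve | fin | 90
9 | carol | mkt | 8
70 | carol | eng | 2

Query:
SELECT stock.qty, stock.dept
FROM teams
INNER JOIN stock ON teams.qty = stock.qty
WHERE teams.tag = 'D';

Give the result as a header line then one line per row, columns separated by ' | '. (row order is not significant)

== RESULT ==
stock.qty | stock.dept
1 | hr

Derivation:
After JOIN stock (6 rows):
teams.tag | teams.city | teams.qty | stock.qty | stock.owner | stock.dept | stock.yr
C | SF | 9 | 9 | eve | fin | 90
C | SF | 9 | 9 | carol | mkt | 8
A | DEN | 4 | 4 | eve | ops | 7
D | SEA | 1 | 1 | carol | hr | 90
A | MIA | 70 | 70 | bob | mkt | 90
A | MIA | 70 | 70 | carol | eng | 2
After WHERE (1 rows):
teams.tag | teams.city | teams.qty | stock.qty | stock.owner | stock.dept | stock.yr
D | SEA | 1 | 1 | carol | hr | 90
After SELECT (1 rows):
stock.qty | stock.dept
1 | hr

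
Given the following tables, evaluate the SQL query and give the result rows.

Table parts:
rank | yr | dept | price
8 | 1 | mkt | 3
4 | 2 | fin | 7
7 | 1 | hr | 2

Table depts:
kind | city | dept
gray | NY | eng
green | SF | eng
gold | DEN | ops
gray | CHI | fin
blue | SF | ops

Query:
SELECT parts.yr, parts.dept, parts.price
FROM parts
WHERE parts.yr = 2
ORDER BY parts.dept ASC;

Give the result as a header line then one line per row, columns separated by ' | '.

After WHERE (1 rows):
parts.rank | parts.yr | parts.dept | parts.price
4 | 2 | fin | 7
After SELECT (1 rows):
parts.yr | parts.dept | parts.price
2 | fin | 7
After ORDER BY (1 rows):
parts.yr | parts.dept | parts.price
2 | fin | 7

== RESULT ==
parts.yr | parts.dept | parts.price
2 | fin | 7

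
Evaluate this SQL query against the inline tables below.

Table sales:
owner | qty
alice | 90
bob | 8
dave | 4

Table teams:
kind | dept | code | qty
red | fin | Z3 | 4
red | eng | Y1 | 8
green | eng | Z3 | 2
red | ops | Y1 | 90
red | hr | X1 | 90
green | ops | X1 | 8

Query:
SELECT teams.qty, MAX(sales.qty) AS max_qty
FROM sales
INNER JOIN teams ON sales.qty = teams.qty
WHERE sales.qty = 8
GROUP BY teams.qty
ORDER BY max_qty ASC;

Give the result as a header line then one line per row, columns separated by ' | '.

== RESULT ==
teams.qty | max_qty
8 | 8

Derivation:
After JOIN teams (5 rows):
sales.owner | sales.qty | teams.kind | teams.dept | teams.code | teams.qty
alice | 90 | red | ops | Y1 | 90
alice | 90 | red | hr | X1 | 90
bob | 8 | red | eng | Y1 | 8
bob | 8 | green | ops | X1 | 8
dave | 4 | red | fin | Z3 | 4
After WHERE (2 rows):
sales.owner | sales.qty | teams.kind | teams.dept | teams.code | teams.qty
bob | 8 | red | eng | Y1 | 8
bob | 8 | green | ops | X1 | 8
After GROUP BY (1 rows):
teams.qty | max_qty
8 | 8
After ORDER BY (1 rows):
teams.qty | max_qty
8 | 8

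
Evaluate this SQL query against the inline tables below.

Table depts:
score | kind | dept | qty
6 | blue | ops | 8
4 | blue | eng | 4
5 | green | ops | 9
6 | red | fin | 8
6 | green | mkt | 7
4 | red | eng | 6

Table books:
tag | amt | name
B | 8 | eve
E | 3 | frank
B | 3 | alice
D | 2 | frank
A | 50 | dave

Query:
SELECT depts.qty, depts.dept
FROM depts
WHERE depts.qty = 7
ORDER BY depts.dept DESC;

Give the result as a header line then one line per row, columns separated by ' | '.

== RESULT ==
depts.qty | depts.dept
7 | mkt

Derivation:
After WHERE (1 rows):
depts.score | depts.kind | depts.dept | depts.qty
6 | green | mkt | 7
After SELECT (1 rows):
depts.qty | depts.dept
7 | mkt
After ORDER BY (1 rows):
depts.qty | depts.dept
7 | mkt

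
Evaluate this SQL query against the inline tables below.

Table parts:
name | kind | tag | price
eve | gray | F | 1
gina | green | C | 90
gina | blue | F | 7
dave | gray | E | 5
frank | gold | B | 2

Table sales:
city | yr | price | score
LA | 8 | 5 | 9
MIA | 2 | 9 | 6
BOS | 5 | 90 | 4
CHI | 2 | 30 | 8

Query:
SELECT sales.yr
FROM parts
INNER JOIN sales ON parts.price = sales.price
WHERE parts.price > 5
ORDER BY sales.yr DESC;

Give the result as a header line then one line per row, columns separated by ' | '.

== RESULT ==
sales.yr
5

Derivation:
After JOIN sales (2 rows):
parts.name | parts.kind | parts.tag | parts.price | sales.city | sales.yr | sales.price | sales.score
gina | green | C | 90 | BOS | 5 | 90 | 4
dave | gray | E | 5 | LA | 8 | 5 | 9
After WHERE (1 rows):
parts.name | parts.kind | parts.tag | parts.price | sales.city | sales.yr | sales.price | sales.score
gina | green | C | 90 | BOS | 5 | 90 | 4
After SELECT (1 rows):
sales.yr
5
After ORDER BY (1 rows):
sales.yr
5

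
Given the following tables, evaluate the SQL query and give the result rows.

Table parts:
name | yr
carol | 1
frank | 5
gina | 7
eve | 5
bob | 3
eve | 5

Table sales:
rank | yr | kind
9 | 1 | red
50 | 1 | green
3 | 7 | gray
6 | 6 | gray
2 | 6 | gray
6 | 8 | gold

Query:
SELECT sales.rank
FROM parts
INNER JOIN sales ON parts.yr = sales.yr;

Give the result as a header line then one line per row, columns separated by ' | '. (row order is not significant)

After JOIN sales (3 rows):
parts.name | parts.yr | sales.rank | sales.yr | sales.kind
carol | 1 | 9 | 1 | red
carol | 1 | 50 | 1 | green
gina | 7 | 3 | 7 | gray
After SELECT (3 rows):
sales.rank
9
50
3

== RESULT ==
sales.rank
9
50
3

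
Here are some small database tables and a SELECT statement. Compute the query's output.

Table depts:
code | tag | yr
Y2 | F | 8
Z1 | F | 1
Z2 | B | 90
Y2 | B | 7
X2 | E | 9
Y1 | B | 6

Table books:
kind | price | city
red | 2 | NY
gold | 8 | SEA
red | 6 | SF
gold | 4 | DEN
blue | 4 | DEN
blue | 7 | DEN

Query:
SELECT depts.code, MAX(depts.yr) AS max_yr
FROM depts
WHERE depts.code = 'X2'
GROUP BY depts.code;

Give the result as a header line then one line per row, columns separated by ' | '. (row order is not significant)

After WHERE (1 rows):
depts.code | depts.tag | depts.yr
X2 | E | 9
After GROUP BY (1 rows):
depts.code | max_yr
X2 | 9

== RESULT ==
depts.code | max_yr
X2 | 9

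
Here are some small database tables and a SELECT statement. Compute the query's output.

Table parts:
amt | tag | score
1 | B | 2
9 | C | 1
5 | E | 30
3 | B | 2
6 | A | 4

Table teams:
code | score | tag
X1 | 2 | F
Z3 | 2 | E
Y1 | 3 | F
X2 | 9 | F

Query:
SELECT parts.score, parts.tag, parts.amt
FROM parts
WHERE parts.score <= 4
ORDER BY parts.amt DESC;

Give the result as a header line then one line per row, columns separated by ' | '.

== RESULT ==
parts.score | parts.tag | parts.amt
1 | C | 9
4 | A | 6
2 | B | 3
2 | B | 1

Derivation:
After WHERE (4 rows):
parts.amt | parts.tag | parts.score
1 | B | 2
9 | C | 1
3 | B | 2
6 | A | 4
After SELECT (4 rows):
parts.score | parts.tag | parts.amt
2 | B | 1
1 | C | 9
2 | B | 3
4 | A | 6
After ORDER BY (4 rows):
parts.score | parts.tag | parts.amt
1 | C | 9
4 | A | 6
2 | B | 3
2 | B | 1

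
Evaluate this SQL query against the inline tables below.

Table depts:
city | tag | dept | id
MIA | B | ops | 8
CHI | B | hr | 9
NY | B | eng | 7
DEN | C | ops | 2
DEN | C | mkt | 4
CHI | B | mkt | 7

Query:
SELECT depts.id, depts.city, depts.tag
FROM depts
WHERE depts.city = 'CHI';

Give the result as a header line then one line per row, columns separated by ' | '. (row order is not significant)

After WHERE (2 rows):
depts.city | depts.tag | depts.dept | depts.id
CHI | B | hr | 9
CHI | B | mkt | 7
After SELECT (2 rows):
depts.id | depts.city | depts.tag
9 | CHI | B
7 | CHI | B

== RESULT ==
depts.id | depts.city | depts.tag
9 | CHI | B
7 | CHI | B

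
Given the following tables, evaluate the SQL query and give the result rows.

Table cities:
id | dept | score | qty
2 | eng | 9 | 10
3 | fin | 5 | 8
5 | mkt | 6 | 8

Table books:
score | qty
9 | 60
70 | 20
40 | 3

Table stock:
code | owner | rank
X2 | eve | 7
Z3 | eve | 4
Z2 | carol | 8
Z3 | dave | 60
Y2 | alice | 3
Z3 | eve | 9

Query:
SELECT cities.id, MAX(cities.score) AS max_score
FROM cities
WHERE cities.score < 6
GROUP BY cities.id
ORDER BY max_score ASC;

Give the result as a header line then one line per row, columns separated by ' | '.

== RESULT ==
cities.id | max_score
3 | 5

Derivation:
After WHERE (1 rows):
cities.id | cities.dept | cities.score | cities.qty
3 | fin | 5 | 8
After GROUP BY (1 rows):
cities.id | max_score
3 | 5
After ORDER BY (1 rows):
cities.id | max_score
3 | 5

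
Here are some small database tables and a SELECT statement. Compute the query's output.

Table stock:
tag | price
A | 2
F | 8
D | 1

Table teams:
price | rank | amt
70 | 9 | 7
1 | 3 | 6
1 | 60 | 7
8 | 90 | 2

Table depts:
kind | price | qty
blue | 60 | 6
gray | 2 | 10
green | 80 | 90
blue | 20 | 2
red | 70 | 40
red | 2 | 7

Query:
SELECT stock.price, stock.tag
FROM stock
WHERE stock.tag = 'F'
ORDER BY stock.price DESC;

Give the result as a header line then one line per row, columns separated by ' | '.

== RESULT ==
stock.price | stock.tag
8 | F

Derivation:
After WHERE (1 rows):
stock.tag | stock.price
F | 8
After SELECT (1 rows):
stock.price | stock.tag
8 | F
After ORDER BY (1 rows):
stock.price | stock.tag
8 | F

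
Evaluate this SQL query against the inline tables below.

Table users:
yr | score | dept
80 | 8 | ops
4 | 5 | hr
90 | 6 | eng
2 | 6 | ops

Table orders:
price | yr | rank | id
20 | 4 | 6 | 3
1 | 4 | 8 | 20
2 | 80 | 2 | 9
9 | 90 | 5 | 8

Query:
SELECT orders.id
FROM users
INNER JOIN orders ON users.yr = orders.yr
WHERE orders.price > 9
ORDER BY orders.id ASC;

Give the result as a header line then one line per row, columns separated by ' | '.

After JOIN orders (4 rows):
users.yr | users.score | users.dept | orders.price | orders.yr | orders.rank | orders.id
80 | 8 | ops | 2 | 80 | 2 | 9
4 | 5 | hr | 20 | 4 | 6 | 3
4 | 5 | hr | 1 | 4 | 8 | 20
90 | 6 | eng | 9 | 90 | 5 | 8
After WHERE (1 rows):
users.yr | users.score | users.dept | orders.price | orders.yr | orders.rank | orders.id
4 | 5 | hr | 20 | 4 | 6 | 3
After SELECT (1 rows):
orders.id
3
After ORDER BY (1 rows):
orders.id
3

== RESULT ==
orders.id
3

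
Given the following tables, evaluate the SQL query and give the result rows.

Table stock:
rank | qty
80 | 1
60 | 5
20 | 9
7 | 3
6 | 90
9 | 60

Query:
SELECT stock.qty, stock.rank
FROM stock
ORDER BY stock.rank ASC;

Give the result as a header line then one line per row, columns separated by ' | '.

After SELECT (6 rows):
stock.qty | stock.rank
1 | 80
5 | 60
9 | 20
3 | 7
90 | 6
60 | 9
After ORDER BY (6 rows):
stock.qty | stock.rank
90 | 6
3 | 7
60 | 9
9 | 20
5 | 60
1 | 80

== RESULT ==
stock.qty | stock.rank
90 | 6
3 | 7
60 | 9
9 | 20
5 | 60
1 | 80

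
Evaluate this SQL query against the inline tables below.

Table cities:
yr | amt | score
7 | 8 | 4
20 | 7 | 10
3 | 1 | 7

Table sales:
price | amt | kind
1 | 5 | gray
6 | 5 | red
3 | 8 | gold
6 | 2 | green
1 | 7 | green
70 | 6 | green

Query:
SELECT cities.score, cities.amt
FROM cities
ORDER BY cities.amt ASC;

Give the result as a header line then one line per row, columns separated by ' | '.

== RESULT ==
cities.score | cities.amt
7 | 1
10 | 7
4 | 8

Derivation:
After SELECT (3 rows):
cities.score | cities.amt
4 | 8
10 | 7
7 | 1
After ORDER BY (3 rows):
cities.score | cities.amt
7 | 1
10 | 7
4 | 8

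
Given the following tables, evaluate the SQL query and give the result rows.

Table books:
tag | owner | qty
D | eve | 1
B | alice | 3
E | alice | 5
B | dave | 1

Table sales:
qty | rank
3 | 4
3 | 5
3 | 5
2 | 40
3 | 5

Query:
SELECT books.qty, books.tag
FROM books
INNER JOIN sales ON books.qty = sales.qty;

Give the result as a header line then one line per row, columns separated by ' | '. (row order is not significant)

After JOIN sales (4 rows):
books.tag | books.owner | books.qty | sales.qty | sales.rank
B | alice | 3 | 3 | 4
B | alice | 3 | 3 | 5
B | alice | 3 | 3 | 5
B | alice | 3 | 3 | 5
After SELECT (4 rows):
books.qty | books.tag
3 | B
3 | B
3 | B
3 | B

== RESULT ==
books.qty | books.tag
3 | B
3 | B
3 | B
3 | B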